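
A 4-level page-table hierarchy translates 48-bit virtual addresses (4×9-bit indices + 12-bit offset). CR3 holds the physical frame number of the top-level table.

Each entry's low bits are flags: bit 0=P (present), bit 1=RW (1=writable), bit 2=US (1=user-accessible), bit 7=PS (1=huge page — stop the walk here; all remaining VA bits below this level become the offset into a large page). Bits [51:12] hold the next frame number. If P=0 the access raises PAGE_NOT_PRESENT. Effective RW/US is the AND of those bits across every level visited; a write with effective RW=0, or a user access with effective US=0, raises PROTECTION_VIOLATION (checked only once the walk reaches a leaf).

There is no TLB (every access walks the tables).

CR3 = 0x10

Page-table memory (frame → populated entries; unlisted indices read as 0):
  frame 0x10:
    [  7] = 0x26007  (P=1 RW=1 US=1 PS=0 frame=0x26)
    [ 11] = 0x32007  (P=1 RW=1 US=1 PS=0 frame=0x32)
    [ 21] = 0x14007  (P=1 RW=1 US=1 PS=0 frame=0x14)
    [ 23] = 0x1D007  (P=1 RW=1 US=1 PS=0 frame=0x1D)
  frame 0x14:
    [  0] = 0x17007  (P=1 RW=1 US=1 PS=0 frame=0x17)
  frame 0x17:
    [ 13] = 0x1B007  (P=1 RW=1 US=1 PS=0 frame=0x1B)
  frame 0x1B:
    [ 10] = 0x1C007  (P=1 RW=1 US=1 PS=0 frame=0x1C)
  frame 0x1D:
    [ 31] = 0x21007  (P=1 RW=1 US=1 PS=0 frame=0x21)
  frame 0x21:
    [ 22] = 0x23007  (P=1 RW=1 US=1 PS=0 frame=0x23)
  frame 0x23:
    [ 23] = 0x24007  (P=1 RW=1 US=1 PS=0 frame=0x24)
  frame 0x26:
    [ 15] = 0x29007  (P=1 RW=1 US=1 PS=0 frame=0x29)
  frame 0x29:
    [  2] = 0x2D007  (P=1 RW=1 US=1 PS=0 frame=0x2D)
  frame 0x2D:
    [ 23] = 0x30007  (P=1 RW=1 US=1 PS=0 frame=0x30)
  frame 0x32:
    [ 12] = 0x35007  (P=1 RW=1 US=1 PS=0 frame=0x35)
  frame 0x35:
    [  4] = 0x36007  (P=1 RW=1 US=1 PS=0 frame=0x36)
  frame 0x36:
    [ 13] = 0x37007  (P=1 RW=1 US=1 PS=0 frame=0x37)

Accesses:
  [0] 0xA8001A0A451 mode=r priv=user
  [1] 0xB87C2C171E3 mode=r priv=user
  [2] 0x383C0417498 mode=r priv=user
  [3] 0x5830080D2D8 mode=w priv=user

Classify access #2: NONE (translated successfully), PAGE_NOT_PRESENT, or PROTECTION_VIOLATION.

Trace:
#0 VA=0xA8001A0A451 (r,user):
  L0 @0x10[21] → 0x14007  P=1,RW=1,US=1,PS=0
  L1 @0x14[0] → 0x17007  P=1,RW=1,US=1,PS=0
  L2 @0x17[13] → 0x1B007  P=1,RW=1,US=1,PS=0
  L3 @0x1B[10] → 0x1C007  P=1,RW=1,US=1,PS=0
  ⇒ phys 0x1C451  [4 reads]
#1 VA=0xB87C2C171E3 (r,user):
  L0 @0x10[23] → 0x1D007  P=1,RW=1,US=1,PS=0
  L1 @0x1D[31] → 0x21007  P=1,RW=1,US=1,PS=0
  L2 @0x21[22] → 0x23007  P=1,RW=1,US=1,PS=0
  L3 @0x23[23] → 0x24007  P=1,RW=1,US=1,PS=0
  ⇒ phys 0x241E3  [4 reads]
#2 VA=0x383C0417498 (r,user):
  L0 @0x10[7] → 0x26007  P=1,RW=1,US=1,PS=0
  L1 @0x26[15] → 0x29007  P=1,RW=1,US=1,PS=0
  L2 @0x29[2] → 0x2D007  P=1,RW=1,US=1,PS=0
  L3 @0x2D[23] → 0x30007  P=1,RW=1,US=1,PS=0
  ⇒ phys 0x30498  [4 reads]
#3 VA=0x5830080D2D8 (w,user):
  L0 @0x10[11] → 0x32007  P=1,RW=1,US=1,PS=0
  L1 @0x32[12] → 0x35007  P=1,RW=1,US=1,PS=0
  L2 @0x35[4] → 0x36007  P=1,RW=1,US=1,PS=0
  L3 @0x36[13] → 0x37007  P=1,RW=1,US=1,PS=0
  ⇒ phys 0x372D8  [4 reads]

Access #2 fault: NONE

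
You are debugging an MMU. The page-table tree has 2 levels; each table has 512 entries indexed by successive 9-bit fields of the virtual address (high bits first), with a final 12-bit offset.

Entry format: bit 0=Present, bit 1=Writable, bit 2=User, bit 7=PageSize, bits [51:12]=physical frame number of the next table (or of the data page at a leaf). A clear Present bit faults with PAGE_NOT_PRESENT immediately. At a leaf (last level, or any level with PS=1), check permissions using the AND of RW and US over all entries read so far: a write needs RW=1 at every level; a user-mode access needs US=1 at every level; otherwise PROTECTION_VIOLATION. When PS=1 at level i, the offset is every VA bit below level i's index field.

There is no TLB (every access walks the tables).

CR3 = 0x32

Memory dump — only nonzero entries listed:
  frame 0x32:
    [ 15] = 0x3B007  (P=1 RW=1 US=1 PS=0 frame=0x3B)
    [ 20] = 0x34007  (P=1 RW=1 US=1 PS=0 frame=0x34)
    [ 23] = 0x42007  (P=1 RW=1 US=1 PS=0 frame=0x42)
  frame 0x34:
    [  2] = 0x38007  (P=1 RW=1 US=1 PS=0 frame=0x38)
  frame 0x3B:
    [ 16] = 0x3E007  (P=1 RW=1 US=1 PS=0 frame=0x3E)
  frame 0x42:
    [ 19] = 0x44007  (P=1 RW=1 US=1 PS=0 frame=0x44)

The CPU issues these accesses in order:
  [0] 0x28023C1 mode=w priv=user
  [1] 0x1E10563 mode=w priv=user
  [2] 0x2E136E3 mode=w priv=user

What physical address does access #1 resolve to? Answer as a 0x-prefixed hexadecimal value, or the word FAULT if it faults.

Trace:
#0 VA=0x28023C1 (w,user):
  L0: frame=0x32 idx=20 entry=0x34007 [P=1 RW=1 US=1 PS=0]
  L1: frame=0x34 idx=2 entry=0x38007 [P=1 RW=1 US=1 PS=0]
  ⇒ phys 0x383C1  [2 reads]
#1 VA=0x1E10563 (w,user):
  L0: frame=0x32 idx=15 entry=0x3B007 [P=1 RW=1 US=1 PS=0]
  L1: frame=0x3B idx=16 entry=0x3E007 [P=1 RW=1 US=1 PS=0]
  ⇒ phys 0x3E563  [2 reads]
#2 VA=0x2E136E3 (w,user):
  L0: frame=0x32 idx=23 entry=0x42007 [P=1 RW=1 US=1 PS=0]
  L1: frame=0x42 idx=19 entry=0x44007 [P=1 RW=1 US=1 PS=0]
  ⇒ phys 0x446E3  [2 reads]

Access #1 PA: 0x3E563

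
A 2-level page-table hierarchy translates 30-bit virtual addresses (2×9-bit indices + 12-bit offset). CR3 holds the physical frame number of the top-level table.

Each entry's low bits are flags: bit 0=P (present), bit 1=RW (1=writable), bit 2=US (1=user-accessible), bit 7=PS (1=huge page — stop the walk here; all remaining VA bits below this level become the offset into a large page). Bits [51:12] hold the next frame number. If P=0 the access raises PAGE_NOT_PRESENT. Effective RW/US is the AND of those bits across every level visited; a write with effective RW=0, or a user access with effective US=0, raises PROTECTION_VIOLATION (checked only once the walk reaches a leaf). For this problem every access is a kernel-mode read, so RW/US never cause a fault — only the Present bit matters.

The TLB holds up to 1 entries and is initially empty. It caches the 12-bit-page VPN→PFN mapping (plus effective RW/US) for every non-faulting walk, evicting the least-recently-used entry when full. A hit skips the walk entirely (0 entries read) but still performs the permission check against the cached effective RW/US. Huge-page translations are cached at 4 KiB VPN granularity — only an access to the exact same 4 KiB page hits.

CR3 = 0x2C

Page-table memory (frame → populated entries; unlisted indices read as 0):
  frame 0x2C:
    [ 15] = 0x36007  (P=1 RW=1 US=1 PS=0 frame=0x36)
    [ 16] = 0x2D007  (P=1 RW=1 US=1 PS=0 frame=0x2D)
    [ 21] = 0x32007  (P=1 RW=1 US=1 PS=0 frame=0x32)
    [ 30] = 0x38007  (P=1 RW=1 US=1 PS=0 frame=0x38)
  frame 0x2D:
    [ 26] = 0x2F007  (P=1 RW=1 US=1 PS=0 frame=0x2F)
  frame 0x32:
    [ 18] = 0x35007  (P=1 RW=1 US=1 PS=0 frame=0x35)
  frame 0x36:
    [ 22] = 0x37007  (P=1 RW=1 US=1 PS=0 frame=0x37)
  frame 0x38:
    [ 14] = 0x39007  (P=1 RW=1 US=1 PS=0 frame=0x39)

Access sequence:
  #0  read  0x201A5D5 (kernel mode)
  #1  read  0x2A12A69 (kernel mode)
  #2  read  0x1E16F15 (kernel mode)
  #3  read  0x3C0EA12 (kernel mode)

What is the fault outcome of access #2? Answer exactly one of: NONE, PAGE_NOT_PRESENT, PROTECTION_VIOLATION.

Walk each access:
#0 VA=0x201A5D5 (r,kernel):
  lvl0: tbl 0x2C, slot 16 ⇒ 0x2D007 (P1/RW1/US1/PS0)
  lvl1: tbl 0x2D, slot 26 ⇒ 0x2F007 (P1/RW1/US1/PS0)
  ⇒ phys 0x2F5D5  [2 reads]
#1 VA=0x2A12A69 (r,kernel):
  lvl0: tbl 0x2C, slot 21 ⇒ 0x32007 (P1/RW1/US1/PS0)
  lvl1: tbl 0x32, slot 18 ⇒ 0x35007 (P1/RW1/US1/PS0)
  ⇒ phys 0x35A69  [2 reads]
#2 VA=0x1E16F15 (r,kernel):
  lvl0: tbl 0x2C, slot 15 ⇒ 0x36007 (P1/RW1/US1/PS0)
  lvl1: tbl 0x36, slot 22 ⇒ 0x37007 (P1/RW1/US1/PS0)
  ⇒ phys 0x37F15  [2 reads]
#3 VA=0x3C0EA12 (r,kernel):
  lvl0: tbl 0x2C, slot 30 ⇒ 0x38007 (P1/RW1/US1/PS0)
  lvl1: tbl 0x38, slot 14 ⇒ 0x39007 (P1/RW1/US1/PS0)
  ⇒ phys 0x39A12  [2 reads]

Access #2 fault: NONE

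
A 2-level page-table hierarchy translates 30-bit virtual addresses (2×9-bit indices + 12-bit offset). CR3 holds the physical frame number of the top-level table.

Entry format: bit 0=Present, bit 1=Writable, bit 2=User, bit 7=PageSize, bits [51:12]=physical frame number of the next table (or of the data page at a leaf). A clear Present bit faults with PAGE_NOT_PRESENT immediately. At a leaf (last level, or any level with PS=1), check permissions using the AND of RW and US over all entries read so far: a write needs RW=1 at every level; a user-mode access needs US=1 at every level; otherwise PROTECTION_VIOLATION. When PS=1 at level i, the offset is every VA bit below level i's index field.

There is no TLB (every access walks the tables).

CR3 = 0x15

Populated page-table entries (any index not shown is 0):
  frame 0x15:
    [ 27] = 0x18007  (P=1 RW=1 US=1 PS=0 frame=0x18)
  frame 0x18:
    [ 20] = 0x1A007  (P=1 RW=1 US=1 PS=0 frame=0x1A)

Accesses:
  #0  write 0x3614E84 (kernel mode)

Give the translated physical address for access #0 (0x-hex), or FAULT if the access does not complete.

Trace:
#0 VA=0x3614E84 (w,kernel):
  lvl0: tbl 0x15, slot 27 ⇒ 0x18007 (P1/RW1/US1/PS0)
  lvl1: tbl 0x18, slot 20 ⇒ 0x1A007 (P1/RW1/US1/PS0)
  → PA=0x1AE84  (2 entries read)

Access #0 PA: 0x1AE84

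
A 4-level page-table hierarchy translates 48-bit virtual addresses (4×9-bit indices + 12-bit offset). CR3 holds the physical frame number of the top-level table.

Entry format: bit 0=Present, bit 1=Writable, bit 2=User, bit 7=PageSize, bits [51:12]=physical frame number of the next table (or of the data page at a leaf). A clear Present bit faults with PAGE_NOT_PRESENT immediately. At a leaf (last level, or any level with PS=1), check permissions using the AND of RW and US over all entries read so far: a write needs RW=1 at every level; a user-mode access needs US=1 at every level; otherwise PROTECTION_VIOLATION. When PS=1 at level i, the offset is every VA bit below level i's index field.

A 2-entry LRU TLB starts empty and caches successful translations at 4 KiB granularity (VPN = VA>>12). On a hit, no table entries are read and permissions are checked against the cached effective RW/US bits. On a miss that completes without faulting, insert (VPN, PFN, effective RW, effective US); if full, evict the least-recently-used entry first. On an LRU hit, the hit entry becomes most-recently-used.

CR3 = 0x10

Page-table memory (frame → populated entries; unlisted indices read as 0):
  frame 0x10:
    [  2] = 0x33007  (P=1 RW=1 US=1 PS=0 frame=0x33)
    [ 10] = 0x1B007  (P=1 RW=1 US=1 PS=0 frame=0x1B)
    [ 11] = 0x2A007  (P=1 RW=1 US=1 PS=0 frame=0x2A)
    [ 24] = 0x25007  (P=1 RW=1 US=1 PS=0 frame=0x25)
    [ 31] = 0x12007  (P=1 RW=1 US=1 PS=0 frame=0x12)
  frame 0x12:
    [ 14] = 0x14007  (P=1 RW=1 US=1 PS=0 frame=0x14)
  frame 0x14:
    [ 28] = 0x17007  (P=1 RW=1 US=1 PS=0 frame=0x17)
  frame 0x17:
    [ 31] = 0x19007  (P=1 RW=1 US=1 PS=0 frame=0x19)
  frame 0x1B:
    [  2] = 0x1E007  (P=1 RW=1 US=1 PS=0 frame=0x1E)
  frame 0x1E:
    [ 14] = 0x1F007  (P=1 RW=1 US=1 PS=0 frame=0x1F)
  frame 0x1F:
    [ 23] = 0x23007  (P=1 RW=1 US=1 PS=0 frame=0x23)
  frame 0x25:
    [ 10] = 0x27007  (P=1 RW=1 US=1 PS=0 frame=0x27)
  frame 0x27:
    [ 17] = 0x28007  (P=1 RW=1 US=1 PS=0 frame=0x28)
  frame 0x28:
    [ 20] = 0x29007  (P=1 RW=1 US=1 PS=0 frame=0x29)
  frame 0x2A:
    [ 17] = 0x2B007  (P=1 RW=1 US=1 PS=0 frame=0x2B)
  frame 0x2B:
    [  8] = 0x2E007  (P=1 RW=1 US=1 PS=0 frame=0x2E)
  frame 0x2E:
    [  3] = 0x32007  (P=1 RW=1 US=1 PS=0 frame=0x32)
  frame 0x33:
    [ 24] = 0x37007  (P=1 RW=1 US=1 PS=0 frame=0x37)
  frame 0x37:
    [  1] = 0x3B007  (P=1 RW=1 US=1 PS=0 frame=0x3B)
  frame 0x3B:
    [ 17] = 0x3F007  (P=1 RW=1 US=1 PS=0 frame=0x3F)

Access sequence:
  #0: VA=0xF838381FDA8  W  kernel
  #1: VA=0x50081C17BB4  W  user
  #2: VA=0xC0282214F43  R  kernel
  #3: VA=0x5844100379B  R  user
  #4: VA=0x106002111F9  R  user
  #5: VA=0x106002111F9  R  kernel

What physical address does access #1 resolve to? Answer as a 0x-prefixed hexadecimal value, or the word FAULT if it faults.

Per-access translation:
#0 VA=0xF838381FDA8 (w,kernel):
  [0] read 0x10 idx=31: raw=0x12007 flags P=1 W=1 U=1 S=0
  [1] read 0x12 idx=14: raw=0x14007 flags P=1 W=1 U=1 S=0
  [2] read 0x14 idx=28: raw=0x17007 flags P=1 W=1 U=1 S=0
  [3] read 0x17 idx=31: raw=0x19007 flags P=1 W=1 U=1 S=0
  ⇒ phys 0x19DA8  [4 reads]
#1 VA=0x50081C17BB4 (w,user):
  [0] read 0x10 idx=10: raw=0x1B007 flags P=1 W=1 U=1 S=0
  [1] read 0x1B idx=2: raw=0x1E007 flags P=1 W=1 U=1 S=0
  [2] read 0x1E idx=14: raw=0x1F007 flags P=1 W=1 U=1 S=0
  [3] read 0x1F idx=23: raw=0x23007 flags P=1 W=1 U=1 S=0
  ⇒ phys 0x23BB4  [4 reads]
#2 VA=0xC0282214F43 (r,kernel):
  [0] read 0x10 idx=24: raw=0x25007 flags P=1 W=1 U=1 S=0
  [1] read 0x25 idx=10: raw=0x27007 flags P=1 W=1 U=1 S=0
  [2] read 0x27 idx=17: raw=0x28007 flags P=1 W=1 U=1 S=0
  [3] read 0x28 idx=20: raw=0x29007 flags P=1 W=1 U=1 S=0
  ⇒ phys 0x29F43  [4 reads]
#3 VA=0x5844100379B (r,user):
  [0] read 0x10 idx=11: raw=0x2A007 flags P=1 W=1 U=1 S=0
  [1] read 0x2A idx=17: raw=0x2B007 flags P=1 W=1 U=1 S=0
  [2] read 0x2B idx=8: raw=0x2E007 flags P=1 W=1 U=1 S=0
  [3] read 0x2E idx=3: raw=0x32007 flags P=1 W=1 U=1 S=0
  ⇒ phys 0x3279B  [4 reads]
#4 VA=0x106002111F9 (r,user):
  [0] read 0x10 idx=2: raw=0x33007 flags P=1 W=1 U=1 S=0
  [1] read 0x33 idx=24: raw=0x37007 flags P=1 W=1 U=1 S=0
  [2] read 0x37 idx=1: raw=0x3B007 flags P=1 W=1 U=1 S=0
  [3] read 0x3B idx=17: raw=0x3F007 flags P=1 W=1 U=1 S=0
  ⇒ phys 0x3F1F9  [4 reads]
#5 VA=0x106002111F9 (r,kernel):
  TLB hit vpn=0x10600211 → PA=0x3F1F9

Access #1 PA: 0x23BB4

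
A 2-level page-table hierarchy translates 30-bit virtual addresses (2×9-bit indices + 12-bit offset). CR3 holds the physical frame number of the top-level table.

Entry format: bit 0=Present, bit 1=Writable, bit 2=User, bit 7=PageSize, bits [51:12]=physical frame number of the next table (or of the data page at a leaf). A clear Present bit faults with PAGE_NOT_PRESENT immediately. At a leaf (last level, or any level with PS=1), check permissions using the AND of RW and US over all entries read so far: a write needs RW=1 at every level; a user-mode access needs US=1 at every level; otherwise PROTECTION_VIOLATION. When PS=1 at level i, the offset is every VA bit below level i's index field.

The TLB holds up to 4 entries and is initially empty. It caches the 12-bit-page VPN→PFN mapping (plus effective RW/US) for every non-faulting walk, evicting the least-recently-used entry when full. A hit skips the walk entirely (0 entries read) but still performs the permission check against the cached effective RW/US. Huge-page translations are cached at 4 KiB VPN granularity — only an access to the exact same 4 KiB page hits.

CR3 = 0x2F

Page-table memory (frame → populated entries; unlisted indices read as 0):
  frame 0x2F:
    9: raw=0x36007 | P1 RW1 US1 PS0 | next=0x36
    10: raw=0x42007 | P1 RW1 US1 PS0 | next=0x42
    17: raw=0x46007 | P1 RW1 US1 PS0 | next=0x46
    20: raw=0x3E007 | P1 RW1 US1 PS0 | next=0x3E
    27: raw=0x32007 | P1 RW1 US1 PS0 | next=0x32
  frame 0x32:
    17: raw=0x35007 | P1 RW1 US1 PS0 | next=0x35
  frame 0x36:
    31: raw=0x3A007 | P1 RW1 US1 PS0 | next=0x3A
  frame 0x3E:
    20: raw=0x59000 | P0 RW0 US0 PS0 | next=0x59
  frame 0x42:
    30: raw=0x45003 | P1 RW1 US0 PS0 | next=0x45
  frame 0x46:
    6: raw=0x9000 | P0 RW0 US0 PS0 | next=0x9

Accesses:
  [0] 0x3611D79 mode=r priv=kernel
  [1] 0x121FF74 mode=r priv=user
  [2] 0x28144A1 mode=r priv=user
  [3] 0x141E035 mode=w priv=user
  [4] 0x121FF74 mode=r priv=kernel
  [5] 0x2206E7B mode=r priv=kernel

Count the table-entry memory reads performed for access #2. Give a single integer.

Walk each access:
#0 VA=0x3611D79 (r,kernel):
  L0 @0x2F[27] → 0x32007  P=1,RW=1,US=1,PS=0
  L1 @0x32[17] → 0x35007  P=1,RW=1,US=1,PS=0
  ✓ 0x35D79  — 2 lookups
#1 VA=0x121FF74 (r,user):
  L0 @0x2F[9] → 0x36007  P=1,RW=1,US=1,PS=0
  L1 @0x36[31] → 0x3A007  P=1,RW=1,US=1,PS=0
  ✓ 0x3AF74  — 2 lookups
#2 VA=0x28144A1 (r,user):
  L0 @0x2F[20] → 0x3E007  P=1,RW=1,US=1,PS=0
  L1 @0x3E[20] → 0x59000  P=0,RW=0,US=0,PS=0
  ✗ PAGE_NOT_PRESENT  [2 reads]
#3 VA=0x141E035 (w,user):
  L0 @0x2F[10] → 0x42007  P=1,RW=1,US=1,PS=0
  L1 @0x42[30] → 0x45003  P=1,RW=1,US=0,PS=0
  ✗ PROTECTION_VIOLATION  [2 reads]
#4 VA=0x121FF74 (r,kernel):
  TLB hit vpn=0x121F → PA=0x3AF74
#5 VA=0x2206E7B (r,kernel):
  L0 @0x2F[17] → 0x46007  P=1,RW=1,US=1,PS=0
  L1 @0x46[6] → 0x9000  P=0,RW=0,US=0,PS=0
  ✗ PAGE_NOT_PRESENT  [2 reads]

Entries read for #2: 2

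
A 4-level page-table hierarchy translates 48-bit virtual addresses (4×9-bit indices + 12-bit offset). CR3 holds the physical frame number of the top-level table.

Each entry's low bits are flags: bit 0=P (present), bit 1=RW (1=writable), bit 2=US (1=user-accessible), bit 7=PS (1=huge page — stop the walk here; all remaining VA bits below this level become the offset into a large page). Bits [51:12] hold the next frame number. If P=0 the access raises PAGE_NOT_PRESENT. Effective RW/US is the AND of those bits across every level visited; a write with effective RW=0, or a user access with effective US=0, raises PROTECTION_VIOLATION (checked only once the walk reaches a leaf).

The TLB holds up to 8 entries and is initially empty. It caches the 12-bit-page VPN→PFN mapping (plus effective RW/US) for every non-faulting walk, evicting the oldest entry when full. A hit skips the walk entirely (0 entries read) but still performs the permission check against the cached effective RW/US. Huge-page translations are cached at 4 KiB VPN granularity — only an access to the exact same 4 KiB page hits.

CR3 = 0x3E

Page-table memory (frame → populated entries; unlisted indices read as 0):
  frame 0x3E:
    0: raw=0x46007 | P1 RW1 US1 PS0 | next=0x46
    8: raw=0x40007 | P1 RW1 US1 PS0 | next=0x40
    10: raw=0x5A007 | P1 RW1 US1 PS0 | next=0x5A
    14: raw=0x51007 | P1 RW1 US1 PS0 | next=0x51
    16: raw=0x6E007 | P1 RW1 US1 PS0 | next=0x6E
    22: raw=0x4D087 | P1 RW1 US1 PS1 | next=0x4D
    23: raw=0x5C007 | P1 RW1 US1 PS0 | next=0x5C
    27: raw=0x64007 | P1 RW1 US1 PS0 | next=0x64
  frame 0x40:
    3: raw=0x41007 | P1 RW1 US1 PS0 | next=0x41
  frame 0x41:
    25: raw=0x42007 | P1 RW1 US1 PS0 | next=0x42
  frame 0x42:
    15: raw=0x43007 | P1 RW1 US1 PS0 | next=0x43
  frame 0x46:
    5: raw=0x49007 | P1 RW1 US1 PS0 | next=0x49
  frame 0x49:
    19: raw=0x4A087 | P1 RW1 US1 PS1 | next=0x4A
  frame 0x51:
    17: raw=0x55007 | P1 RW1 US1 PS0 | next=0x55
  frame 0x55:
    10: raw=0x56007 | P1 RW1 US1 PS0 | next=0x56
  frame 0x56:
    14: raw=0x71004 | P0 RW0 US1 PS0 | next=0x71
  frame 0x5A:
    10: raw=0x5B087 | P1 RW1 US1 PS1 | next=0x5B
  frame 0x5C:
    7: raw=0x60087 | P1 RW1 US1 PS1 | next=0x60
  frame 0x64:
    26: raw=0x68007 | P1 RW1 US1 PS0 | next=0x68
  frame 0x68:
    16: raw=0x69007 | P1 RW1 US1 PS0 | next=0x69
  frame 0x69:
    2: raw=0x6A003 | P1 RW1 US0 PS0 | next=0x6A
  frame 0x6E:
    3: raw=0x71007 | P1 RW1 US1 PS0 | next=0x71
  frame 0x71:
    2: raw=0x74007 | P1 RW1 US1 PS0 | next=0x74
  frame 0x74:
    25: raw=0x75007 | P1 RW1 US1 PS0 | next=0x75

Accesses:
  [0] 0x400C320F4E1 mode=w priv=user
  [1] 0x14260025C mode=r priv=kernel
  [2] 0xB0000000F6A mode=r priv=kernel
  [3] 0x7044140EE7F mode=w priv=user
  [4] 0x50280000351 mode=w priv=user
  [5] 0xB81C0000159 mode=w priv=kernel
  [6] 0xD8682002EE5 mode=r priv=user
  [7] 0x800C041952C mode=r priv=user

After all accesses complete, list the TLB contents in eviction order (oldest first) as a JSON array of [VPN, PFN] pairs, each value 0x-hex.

Walk each access:
#0 VA=0x400C320F4E1 (w,user):
  L0: frame=0x3E idx=8 entry=0x40007 [P=1 RW=1 US=1 PS=0]
  L1: frame=0x40 idx=3 entry=0x41007 [P=1 RW=1 US=1 PS=0]
  L2: frame=0x41 idx=25 entry=0x42007 [P=1 RW=1 US=1 PS=0]
  L3: frame=0x42 idx=15 entry=0x43007 [P=1 RW=1 US=1 PS=0]
  → PA=0x434E1  (4 entries read)
#1 VA=0x14260025C (r,kernel):
  L0: frame=0x3E idx=0 entry=0x46007 [P=1 RW=1 US=1 PS=0]
  L1: frame=0x46 idx=5 entry=0x49007 [P=1 RW=1 US=1 PS=0]
  L2: frame=0x49 idx=19 entry=0x4A087 [P=1 RW=1 US=1 PS=1]
  → PA=0x4A25C (huge @L2)  (3 entries read)
#2 VA=0xB0000000F6A (r,kernel):
  L0: frame=0x3E idx=22 entry=0x4D087 [P=1 RW=1 US=1 PS=1]
  → PA=0x4DF6A (huge @L0)  (1 entries read)
#3 VA=0x7044140EE7F (w,user):
  L0: frame=0x3E idx=14 entry=0x51007 [P=1 RW=1 US=1 PS=0]
  L1: frame=0x51 idx=17 entry=0x55007 [P=1 RW=1 US=1 PS=0]
  L2: frame=0x55 idx=10 entry=0x56007 [P=1 RW=1 US=1 PS=0]
  L3: frame=0x56 idx=14 entry=0x71004 [P=0 RW=0 US=1 PS=0]
  → PAGE_NOT_PRESENT  (4 entries read)
#4 VA=0x50280000351 (w,user):
  L0: frame=0x3E idx=10 entry=0x5A007 [P=1 RW=1 US=1 PS=0]
  L1: frame=0x5A idx=10 entry=0x5B087 [P=1 RW=1 US=1 PS=1]
  → PA=0x5B351 (huge @L1)  (2 entries read)
#5 VA=0xB81C0000159 (w,kernel):
  L0: frame=0x3E idx=23 entry=0x5C007 [P=1 RW=1 US=1 PS=0]
  L1: frame=0x5C idx=7 entry=0x60087 [P=1 RW=1 US=1 PS=1]
  → PA=0x60159 (huge @L1)  (2 entries read)
#6 VA=0xD8682002EE5 (r,user):
  L0: frame=0x3E idx=27 entry=0x64007 [P=1 RW=1 US=1 PS=0]
  L1: frame=0x64 idx=26 entry=0x68007 [P=1 RW=1 US=1 PS=0]
  L2: frame=0x68 idx=16 entry=0x69007 [P=1 RW=1 US=1 PS=0]
  L3: frame=0x69 idx=2 entry=0x6A003 [P=1 RW=1 US=0 PS=0]
  → PROTECTION_VIOLATION  (4 entries read)
#7 VA=0x800C041952C (r,user):
  L0: frame=0x3E idx=16 entry=0x6E007 [P=1 RW=1 US=1 PS=0]
  L1: frame=0x6E idx=3 entry=0x71007 [P=1 RW=1 US=1 PS=0]
  L2: frame=0x71 idx=2 entry=0x74007 [P=1 RW=1 US=1 PS=0]
  L3: frame=0x74 idx=25 entry=0x75007 [P=1 RW=1 US=1 PS=0]
  → PA=0x7552C  (4 entries read)

TLB: [["0x400C320F", "0x43"], ["0x142600", "0x4A"], ["0xB0000000", "0x4D"], ["0x50280000", "0x5B"], ["0xB81C0000", "0x60"], ["0x800C0419", "0x75"]]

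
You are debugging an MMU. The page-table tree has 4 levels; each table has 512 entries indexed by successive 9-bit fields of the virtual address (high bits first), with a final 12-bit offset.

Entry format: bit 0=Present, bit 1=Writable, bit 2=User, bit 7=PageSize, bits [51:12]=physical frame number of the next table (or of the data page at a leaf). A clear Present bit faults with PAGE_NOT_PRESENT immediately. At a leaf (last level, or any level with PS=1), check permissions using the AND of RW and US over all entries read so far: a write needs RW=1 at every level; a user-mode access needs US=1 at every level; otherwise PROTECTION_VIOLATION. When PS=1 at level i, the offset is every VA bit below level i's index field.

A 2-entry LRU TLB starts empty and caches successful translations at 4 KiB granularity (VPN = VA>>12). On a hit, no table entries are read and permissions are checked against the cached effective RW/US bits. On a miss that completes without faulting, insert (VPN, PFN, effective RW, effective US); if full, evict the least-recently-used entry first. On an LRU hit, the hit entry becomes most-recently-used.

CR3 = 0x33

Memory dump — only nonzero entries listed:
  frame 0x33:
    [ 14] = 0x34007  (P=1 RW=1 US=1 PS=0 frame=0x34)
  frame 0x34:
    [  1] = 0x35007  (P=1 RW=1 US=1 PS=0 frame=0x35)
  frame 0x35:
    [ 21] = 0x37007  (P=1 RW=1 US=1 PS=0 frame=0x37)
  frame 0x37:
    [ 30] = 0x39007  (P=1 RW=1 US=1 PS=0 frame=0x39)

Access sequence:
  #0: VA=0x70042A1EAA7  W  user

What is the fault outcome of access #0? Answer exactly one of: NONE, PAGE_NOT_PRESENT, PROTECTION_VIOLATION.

Walk each access:
#0 VA=0x70042A1EAA7 (w,user):
  lvl0: tbl 0x33, slot 14 ⇒ 0x34007 (P1/RW1/US1/PS0)
  lvl1: tbl 0x34, slot 1 ⇒ 0x35007 (P1/RW1/US1/PS0)
  lvl2: tbl 0x35, slot 21 ⇒ 0x37007 (P1/RW1/US1/PS0)
  lvl3: tbl 0x37, slot 30 ⇒ 0x39007 (P1/RW1/US1/PS0)
  → PA=0x39AA7  (4 entries read)

Access #0 fault: NONE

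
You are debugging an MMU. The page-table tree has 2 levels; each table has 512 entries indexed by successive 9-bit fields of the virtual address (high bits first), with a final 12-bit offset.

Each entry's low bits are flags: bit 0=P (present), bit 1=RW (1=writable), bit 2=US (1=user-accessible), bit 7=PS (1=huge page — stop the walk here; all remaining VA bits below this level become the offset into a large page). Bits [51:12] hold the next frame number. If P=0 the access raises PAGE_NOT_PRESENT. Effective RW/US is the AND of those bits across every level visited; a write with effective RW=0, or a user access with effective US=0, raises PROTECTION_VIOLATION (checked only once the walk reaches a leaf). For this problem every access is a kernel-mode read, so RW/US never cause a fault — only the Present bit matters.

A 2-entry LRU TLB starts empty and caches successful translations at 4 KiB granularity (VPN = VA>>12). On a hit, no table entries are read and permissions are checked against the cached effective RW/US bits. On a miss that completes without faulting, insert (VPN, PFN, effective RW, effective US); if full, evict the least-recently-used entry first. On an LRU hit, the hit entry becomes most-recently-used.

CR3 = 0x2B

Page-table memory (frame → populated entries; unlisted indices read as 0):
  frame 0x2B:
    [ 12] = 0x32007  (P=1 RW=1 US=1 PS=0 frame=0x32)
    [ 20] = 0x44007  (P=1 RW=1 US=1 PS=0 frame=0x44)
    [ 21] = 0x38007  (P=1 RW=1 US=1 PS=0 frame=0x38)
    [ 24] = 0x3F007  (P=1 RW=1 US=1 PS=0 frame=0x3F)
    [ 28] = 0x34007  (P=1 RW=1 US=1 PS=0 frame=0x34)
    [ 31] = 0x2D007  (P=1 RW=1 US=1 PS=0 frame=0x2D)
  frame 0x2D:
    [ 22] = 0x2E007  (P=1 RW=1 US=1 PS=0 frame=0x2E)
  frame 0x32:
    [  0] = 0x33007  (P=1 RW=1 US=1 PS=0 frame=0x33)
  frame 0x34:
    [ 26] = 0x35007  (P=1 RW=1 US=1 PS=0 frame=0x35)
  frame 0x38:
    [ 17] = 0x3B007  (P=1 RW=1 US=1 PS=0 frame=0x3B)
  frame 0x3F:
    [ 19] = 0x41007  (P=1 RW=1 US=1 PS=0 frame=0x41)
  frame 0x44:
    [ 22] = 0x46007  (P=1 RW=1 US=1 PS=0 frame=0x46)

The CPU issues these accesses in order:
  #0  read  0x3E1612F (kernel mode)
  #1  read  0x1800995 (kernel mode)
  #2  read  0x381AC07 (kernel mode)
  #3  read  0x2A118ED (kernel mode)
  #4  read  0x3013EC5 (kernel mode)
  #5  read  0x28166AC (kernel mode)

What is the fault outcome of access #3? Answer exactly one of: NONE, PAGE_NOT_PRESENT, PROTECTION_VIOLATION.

Walk each access:
#0 VA=0x3E1612F (r,kernel):
  L0 @0x2B[31] → 0x2D007  P=1,RW=1,US=1,PS=0
  L1 @0x2D[22] → 0x2E007  P=1,RW=1,US=1,PS=0
  ✓ 0x2E12F  — 2 lookups
#1 VA=0x1800995 (r,kernel):
  L0 @0x2B[12] → 0x32007  P=1,RW=1,US=1,PS=0
  L1 @0x32[0] → 0x33007  P=1,RW=1,US=1,PS=0
  ✓ 0x33995  — 2 lookups
#2 VA=0x381AC07 (r,kernel):
  L0 @0x2B[28] → 0x34007  P=1,RW=1,US=1,PS=0
  L1 @0x34[26] → 0x35007  P=1,RW=1,US=1,PS=0
  ✓ 0x35C07  — 2 lookups
#3 VA=0x2A118ED (r,kernel):
  L0 @0x2B[21] → 0x38007  P=1,RW=1,US=1,PS=0
  L1 @0x38[17] → 0x3B007  P=1,RW=1,US=1,PS=0
  ✓ 0x3B8ED  — 2 lookups
#4 VA=0x3013EC5 (r,kernel):
  L0 @0x2B[24] → 0x3F007  P=1,RW=1,US=1,PS=0
  L1 @0x3F[19] → 0x41007  P=1,RW=1,US=1,PS=0
  ✓ 0x41EC5  — 2 lookups
#5 VA=0x28166AC (r,kernel):
  L0 @0x2B[20] → 0x44007  P=1,RW=1,US=1,PS=0
  L1 @0x44[22] → 0x46007  P=1,RW=1,US=1,PS=0
  ✓ 0x466AC  — 2 lookups

Access #3 fault: NONE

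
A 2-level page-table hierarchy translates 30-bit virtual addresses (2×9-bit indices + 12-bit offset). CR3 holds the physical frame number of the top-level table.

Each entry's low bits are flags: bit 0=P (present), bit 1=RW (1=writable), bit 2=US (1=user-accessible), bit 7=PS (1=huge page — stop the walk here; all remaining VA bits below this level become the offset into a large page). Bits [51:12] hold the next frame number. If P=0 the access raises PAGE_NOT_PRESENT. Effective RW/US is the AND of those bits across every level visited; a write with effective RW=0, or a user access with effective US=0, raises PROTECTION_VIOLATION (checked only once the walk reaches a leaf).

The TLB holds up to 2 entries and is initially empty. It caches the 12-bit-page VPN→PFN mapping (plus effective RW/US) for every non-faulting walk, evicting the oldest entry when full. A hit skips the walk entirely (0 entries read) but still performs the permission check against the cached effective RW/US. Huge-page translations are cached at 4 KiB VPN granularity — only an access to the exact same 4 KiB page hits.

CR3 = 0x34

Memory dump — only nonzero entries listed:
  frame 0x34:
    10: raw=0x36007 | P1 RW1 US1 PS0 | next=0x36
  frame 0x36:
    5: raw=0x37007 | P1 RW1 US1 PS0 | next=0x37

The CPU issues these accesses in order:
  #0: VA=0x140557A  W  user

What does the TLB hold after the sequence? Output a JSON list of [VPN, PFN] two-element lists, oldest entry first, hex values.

Per-access translation:
#0 VA=0x140557A (w,user):
  [0] read 0x34 idx=10: raw=0x36007 flags P=1 W=1 U=1 S=0
  [1] read 0x36 idx=5: raw=0x37007 flags P=1 W=1 U=1 S=0
  → PA=0x3757A  (2 entries read)

TLB: [["0x1405", "0x37"]]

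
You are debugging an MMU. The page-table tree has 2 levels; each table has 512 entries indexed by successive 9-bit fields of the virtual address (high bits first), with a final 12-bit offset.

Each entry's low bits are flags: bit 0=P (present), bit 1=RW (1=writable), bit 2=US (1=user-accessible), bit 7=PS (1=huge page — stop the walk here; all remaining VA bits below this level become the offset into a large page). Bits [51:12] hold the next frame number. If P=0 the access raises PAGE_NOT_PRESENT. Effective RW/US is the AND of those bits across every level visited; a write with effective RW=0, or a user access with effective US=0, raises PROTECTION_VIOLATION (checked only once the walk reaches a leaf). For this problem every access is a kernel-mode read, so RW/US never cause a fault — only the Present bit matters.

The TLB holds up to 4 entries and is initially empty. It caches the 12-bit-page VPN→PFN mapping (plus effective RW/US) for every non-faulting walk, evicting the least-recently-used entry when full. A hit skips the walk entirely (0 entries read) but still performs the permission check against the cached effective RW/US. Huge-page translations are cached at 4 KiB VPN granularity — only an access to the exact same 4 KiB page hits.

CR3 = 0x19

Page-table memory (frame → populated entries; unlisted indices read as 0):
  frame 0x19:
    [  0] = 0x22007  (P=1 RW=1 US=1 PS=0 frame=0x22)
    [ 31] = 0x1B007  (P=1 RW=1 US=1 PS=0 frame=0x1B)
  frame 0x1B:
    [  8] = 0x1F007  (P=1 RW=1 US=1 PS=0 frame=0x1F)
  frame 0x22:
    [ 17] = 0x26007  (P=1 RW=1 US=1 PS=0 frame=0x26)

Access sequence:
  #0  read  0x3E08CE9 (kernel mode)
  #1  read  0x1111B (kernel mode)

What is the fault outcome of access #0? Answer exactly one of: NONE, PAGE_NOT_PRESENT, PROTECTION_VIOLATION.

Trace:
#0 VA=0x3E08CE9 (r,kernel):
  lvl0: tbl 0x19, slot 31 ⇒ 0x1B007 (P1/RW1/US1/PS0)
  lvl1: tbl 0x1B, slot 8 ⇒ 0x1F007 (P1/RW1/US1/PS0)
  ✓ 0x1FCE9  — 2 lookups
#1 VA=0x1111B (r,kernel):
  lvl0: tbl 0x19, slot 0 ⇒ 0x22007 (P1/RW1/US1/PS0)
  lvl1: tbl 0x22, slot 17 ⇒ 0x26007 (P1/RW1/US1/PS0)
  ✓ 0x2611B  — 2 lookups

Access #0 fault: NONE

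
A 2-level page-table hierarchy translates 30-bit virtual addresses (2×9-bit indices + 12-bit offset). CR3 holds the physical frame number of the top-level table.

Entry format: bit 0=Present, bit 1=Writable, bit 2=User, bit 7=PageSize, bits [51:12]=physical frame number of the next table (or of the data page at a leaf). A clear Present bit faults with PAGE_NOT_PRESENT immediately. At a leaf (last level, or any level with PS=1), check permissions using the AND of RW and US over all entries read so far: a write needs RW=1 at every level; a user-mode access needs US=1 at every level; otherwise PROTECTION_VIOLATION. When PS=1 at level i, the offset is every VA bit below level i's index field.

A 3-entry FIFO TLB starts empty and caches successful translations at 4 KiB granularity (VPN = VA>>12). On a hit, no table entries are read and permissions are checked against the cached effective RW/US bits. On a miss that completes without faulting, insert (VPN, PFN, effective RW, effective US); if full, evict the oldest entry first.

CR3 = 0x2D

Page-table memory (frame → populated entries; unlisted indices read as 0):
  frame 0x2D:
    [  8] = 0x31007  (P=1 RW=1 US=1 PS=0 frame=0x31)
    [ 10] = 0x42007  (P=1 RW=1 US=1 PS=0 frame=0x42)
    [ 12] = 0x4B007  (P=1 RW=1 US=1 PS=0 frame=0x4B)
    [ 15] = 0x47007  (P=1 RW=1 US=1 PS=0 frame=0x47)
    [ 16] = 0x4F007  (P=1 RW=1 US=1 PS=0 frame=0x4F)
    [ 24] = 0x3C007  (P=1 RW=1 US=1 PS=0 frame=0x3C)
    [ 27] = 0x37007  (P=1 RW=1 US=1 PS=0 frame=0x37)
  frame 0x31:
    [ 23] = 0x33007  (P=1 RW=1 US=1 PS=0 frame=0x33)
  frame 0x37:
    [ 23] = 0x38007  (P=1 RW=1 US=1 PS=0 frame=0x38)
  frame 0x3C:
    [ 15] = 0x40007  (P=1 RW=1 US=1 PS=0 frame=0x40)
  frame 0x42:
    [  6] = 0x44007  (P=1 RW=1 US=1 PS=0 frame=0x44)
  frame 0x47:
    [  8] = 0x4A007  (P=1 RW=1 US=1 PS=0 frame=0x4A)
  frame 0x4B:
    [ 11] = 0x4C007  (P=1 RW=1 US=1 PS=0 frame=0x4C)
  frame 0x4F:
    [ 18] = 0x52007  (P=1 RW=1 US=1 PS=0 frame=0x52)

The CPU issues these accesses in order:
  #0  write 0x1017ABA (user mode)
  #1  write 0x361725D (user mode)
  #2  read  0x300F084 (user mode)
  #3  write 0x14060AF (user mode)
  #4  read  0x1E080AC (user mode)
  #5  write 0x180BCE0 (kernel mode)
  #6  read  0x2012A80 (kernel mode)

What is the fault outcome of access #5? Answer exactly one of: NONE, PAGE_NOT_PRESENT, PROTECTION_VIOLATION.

Trace:
#0 VA=0x1017ABA (w,user):
  L0 @0x2D[8] → 0x31007  P=1,RW=1,US=1,PS=0
  L1 @0x31[23] → 0x33007  P=1,RW=1,US=1,PS=0
  ✓ 0x33ABA  — 2 lookups
#1 VA=0x361725D (w,user):
  L0 @0x2D[27] → 0x37007  P=1,RW=1,US=1,PS=0
  L1 @0x37[23] → 0x38007  P=1,RW=1,US=1,PS=0
  ✓ 0x3825D  — 2 lookups
#2 VA=0x300F084 (r,user):
  L0 @0x2D[24] → 0x3C007  P=1,RW=1,US=1,PS=0
  L1 @0x3C[15] → 0x40007  P=1,RW=1,US=1,PS=0
  ✓ 0x40084  — 2 lookups
#3 VA=0x14060AF (w,user):
  L0 @0x2D[10] → 0x42007  P=1,RW=1,US=1,PS=0
  L1 @0x42[6] → 0x44007  P=1,RW=1,US=1,PS=0
  ✓ 0x440AF  — 2 lookups
#4 VA=0x1E080AC (r,user):
  L0 @0x2D[15] → 0x47007  P=1,RW=1,US=1,PS=0
  L1 @0x47[8] → 0x4A007  P=1,RW=1,US=1,PS=0
  ✓ 0x4A0AC  — 2 lookups
#5 VA=0x180BCE0 (w,kernel):
  L0 @0x2D[12] → 0x4B007  P=1,RW=1,US=1,PS=0
  L1 @0x4B[11] → 0x4C007  P=1,RW=1,US=1,PS=0
  ✓ 0x4CCE0  — 2 lookups
#6 VA=0x2012A80 (r,kernel):
  L0 @0x2D[16] → 0x4F007  P=1,RW=1,US=1,PS=0
  L1 @0x4F[18] → 0x52007  P=1,RW=1,US=1,PS=0
  ✓ 0x52A80  — 2 lookups

Access #5 fault: NONE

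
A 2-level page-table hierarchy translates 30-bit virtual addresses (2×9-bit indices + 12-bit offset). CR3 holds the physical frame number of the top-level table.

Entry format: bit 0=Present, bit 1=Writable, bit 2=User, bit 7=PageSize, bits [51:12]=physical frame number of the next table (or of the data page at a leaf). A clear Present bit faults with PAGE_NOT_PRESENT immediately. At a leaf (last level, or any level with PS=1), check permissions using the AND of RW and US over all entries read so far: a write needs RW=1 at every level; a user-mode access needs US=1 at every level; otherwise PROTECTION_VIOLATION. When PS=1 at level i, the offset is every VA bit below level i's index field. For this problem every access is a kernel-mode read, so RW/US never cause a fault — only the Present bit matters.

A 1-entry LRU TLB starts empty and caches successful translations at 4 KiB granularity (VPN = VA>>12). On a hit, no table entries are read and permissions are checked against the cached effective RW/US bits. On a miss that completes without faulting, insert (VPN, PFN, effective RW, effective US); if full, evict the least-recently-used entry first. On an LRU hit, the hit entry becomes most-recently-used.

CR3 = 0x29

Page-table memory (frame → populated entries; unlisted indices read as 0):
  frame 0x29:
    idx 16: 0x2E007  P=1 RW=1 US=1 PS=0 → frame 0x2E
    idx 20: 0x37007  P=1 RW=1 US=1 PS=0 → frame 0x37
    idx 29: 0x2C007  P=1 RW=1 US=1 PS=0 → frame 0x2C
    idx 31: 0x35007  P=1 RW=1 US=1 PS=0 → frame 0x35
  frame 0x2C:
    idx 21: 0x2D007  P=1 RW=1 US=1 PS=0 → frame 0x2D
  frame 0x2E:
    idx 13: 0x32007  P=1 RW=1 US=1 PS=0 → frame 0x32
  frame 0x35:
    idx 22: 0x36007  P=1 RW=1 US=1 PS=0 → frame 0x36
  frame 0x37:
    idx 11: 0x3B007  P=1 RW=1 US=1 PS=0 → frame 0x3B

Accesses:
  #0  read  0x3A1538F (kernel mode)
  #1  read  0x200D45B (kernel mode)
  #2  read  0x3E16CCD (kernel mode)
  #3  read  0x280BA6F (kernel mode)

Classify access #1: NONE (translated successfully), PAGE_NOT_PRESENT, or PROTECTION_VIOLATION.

Per-access translation:
#0 VA=0x3A1538F (r,kernel):
  [0] read 0x29 idx=29: raw=0x2C007 flags P=1 W=1 U=1 S=0
  [1] read 0x2C idx=21: raw=0x2D007 flags P=1 W=1 U=1 S=0
  → PA=0x2D38F  (2 entries read)
#1 VA=0x200D45B (r,kernel):
  [0] read 0x29 idx=16: raw=0x2E007 flags P=1 W=1 U=1 S=0
  [1] read 0x2E idx=13: raw=0x32007 flags P=1 W=1 U=1 S=0
  → PA=0x3245B  (2 entries read)
#2 VA=0x3E16CCD (r,kernel):
  [0] read 0x29 idx=31: raw=0x35007 flags P=1 W=1 U=1 S=0
  [1] read 0x35 idx=22: raw=0x36007 flags P=1 W=1 U=1 S=0
  → PA=0x36CCD  (2 entries read)
#3 VA=0x280BA6F (r,kernel):
  [0] read 0x29 idx=20: raw=0x37007 flags P=1 W=1 U=1 S=0
  [1] read 0x37 idx=11: raw=0x3B007 flags P=1 W=1 U=1 S=0
  → PA=0x3BA6F  (2 entries read)

Access #1 fault: NONE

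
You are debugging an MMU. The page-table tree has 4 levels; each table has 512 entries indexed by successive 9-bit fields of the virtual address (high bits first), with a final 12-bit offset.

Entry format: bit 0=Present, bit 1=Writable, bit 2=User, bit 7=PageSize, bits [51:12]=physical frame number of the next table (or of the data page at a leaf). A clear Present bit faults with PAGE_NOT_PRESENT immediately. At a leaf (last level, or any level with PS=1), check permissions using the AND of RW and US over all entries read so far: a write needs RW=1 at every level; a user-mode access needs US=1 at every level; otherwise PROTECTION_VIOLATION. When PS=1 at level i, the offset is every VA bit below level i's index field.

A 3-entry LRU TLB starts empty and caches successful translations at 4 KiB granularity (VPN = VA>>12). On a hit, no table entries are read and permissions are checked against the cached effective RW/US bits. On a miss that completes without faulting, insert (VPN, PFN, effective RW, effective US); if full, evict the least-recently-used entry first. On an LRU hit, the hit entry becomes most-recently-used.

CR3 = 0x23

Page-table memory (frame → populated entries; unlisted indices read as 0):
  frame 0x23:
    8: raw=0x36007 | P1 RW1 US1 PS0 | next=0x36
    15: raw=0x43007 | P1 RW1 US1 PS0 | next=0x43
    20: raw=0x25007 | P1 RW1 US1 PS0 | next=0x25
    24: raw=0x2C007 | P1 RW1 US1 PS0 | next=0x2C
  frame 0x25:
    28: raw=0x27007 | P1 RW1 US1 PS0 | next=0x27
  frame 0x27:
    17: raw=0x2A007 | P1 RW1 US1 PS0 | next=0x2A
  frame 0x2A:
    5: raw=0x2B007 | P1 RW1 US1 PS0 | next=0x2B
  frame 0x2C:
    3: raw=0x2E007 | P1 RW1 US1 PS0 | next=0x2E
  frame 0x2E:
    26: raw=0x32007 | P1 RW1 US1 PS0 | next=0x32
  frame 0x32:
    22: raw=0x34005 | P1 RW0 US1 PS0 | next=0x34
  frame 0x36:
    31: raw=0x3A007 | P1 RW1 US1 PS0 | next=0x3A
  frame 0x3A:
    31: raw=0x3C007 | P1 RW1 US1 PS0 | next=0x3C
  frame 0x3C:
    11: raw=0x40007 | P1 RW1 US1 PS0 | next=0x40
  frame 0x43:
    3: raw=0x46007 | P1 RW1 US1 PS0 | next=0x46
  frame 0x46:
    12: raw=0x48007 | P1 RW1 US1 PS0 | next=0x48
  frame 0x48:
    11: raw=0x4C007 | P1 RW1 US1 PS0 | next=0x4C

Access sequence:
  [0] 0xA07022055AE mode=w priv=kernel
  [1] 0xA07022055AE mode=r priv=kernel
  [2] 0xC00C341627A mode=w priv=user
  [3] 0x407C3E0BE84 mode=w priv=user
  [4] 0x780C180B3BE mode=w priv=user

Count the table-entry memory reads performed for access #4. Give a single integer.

Walk each access:
#0 VA=0xA07022055AE (w,kernel):
  L0 @0x23[20] → 0x25007  P=1,RW=1,US=1,PS=0
  L1 @0x25[28] → 0x27007  P=1,RW=1,US=1,PS=0
  L2 @0x27[17] → 0x2A007  P=1,RW=1,US=1,PS=0
  L3 @0x2A[5] → 0x2B007  P=1,RW=1,US=1,PS=0
  ✓ 0x2B5AE  — 4 lookups
#1 VA=0xA07022055AE (r,kernel):
  TLB hit vpn=0xA0702205 → PA=0x2B5AE
#2 VA=0xC00C341627A (w,user):
  L0 @0x23[24] → 0x2C007  P=1,RW=1,US=1,PS=0
  L1 @0x2C[3] → 0x2E007  P=1,RW=1,US=1,PS=0
  L2 @0x2E[26] → 0x32007  P=1,RW=1,US=1,PS=0
  L3 @0x32[22] → 0x34005  P=1,RW=0,US=1,PS=0
  ✗ PROTECTION_VIOLATION  [4 reads]
#3 VA=0x407C3E0BE84 (w,user):
  L0 @0x23[8] → 0x36007  P=1,RW=1,US=1,PS=0
  L1 @0x36[31] → 0x3A007  P=1,RW=1,US=1,PS=0
  L2 @0x3A[31] → 0x3C007  P=1,RW=1,US=1,PS=0
  L3 @0x3C[11] → 0x40007  P=1,RW=1,US=1,PS=0
  ✓ 0x40E84  — 4 lookups
#4 VA=0x780C180B3BE (w,user):
  L0 @0x23[15] → 0x43007  P=1,RW=1,US=1,PS=0
  L1 @0x43[3] → 0x46007  P=1,RW=1,US=1,PS=0
  L2 @0x46[12] → 0x48007  P=1,RW=1,US=1,PS=0
  L3 @0x48[11] → 0x4C007  P=1,RW=1,US=1,PS=0
  ✓ 0x4C3BE  — 4 lookups

Entries read for #4: 4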